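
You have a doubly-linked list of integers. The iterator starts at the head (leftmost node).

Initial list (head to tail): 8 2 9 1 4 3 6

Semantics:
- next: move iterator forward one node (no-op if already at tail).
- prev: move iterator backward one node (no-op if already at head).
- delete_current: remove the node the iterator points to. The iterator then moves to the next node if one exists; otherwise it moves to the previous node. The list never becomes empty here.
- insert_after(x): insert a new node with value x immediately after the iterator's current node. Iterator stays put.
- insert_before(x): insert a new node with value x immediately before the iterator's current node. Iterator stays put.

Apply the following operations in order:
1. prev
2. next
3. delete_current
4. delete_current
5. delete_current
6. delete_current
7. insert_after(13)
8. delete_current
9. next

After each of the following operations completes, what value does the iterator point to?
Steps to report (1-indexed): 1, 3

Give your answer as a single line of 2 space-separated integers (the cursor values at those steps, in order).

Answer: 8 9

Derivation:
After 1 (prev): list=[8, 2, 9, 1, 4, 3, 6] cursor@8
After 2 (next): list=[8, 2, 9, 1, 4, 3, 6] cursor@2
After 3 (delete_current): list=[8, 9, 1, 4, 3, 6] cursor@9
After 4 (delete_current): list=[8, 1, 4, 3, 6] cursor@1
After 5 (delete_current): list=[8, 4, 3, 6] cursor@4
After 6 (delete_current): list=[8, 3, 6] cursor@3
After 7 (insert_after(13)): list=[8, 3, 13, 6] cursor@3
After 8 (delete_current): list=[8, 13, 6] cursor@13
After 9 (next): list=[8, 13, 6] cursor@6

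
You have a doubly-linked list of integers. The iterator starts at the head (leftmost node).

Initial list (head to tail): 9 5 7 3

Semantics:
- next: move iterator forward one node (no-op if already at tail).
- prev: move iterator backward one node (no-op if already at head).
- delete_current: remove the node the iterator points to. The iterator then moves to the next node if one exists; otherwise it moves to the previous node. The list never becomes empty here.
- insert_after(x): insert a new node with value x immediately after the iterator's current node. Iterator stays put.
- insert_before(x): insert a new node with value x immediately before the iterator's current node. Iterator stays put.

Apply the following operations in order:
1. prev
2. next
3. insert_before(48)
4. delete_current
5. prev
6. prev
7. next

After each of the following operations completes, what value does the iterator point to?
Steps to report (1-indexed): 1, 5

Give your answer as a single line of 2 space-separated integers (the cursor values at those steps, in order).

Answer: 9 48

Derivation:
After 1 (prev): list=[9, 5, 7, 3] cursor@9
After 2 (next): list=[9, 5, 7, 3] cursor@5
After 3 (insert_before(48)): list=[9, 48, 5, 7, 3] cursor@5
After 4 (delete_current): list=[9, 48, 7, 3] cursor@7
After 5 (prev): list=[9, 48, 7, 3] cursor@48
After 6 (prev): list=[9, 48, 7, 3] cursor@9
After 7 (next): list=[9, 48, 7, 3] cursor@48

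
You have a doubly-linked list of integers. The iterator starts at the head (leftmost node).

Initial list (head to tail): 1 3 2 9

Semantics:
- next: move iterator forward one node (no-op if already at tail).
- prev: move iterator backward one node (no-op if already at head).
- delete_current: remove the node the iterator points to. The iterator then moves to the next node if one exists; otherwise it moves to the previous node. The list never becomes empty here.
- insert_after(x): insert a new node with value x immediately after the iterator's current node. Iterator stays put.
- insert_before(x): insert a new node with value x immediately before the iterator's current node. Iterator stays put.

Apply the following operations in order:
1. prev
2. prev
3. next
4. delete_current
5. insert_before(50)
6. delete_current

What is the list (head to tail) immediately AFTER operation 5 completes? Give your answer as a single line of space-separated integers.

After 1 (prev): list=[1, 3, 2, 9] cursor@1
After 2 (prev): list=[1, 3, 2, 9] cursor@1
After 3 (next): list=[1, 3, 2, 9] cursor@3
After 4 (delete_current): list=[1, 2, 9] cursor@2
After 5 (insert_before(50)): list=[1, 50, 2, 9] cursor@2

Answer: 1 50 2 9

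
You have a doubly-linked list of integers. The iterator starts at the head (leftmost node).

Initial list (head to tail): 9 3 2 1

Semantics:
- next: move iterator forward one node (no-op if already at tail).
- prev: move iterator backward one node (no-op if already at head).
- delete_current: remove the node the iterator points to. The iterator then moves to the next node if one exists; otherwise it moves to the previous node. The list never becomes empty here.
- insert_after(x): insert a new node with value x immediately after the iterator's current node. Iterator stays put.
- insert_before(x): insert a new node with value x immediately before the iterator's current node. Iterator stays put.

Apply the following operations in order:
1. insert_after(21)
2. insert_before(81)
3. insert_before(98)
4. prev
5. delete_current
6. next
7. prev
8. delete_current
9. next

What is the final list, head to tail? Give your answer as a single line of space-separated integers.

Answer: 81 21 3 2 1

Derivation:
After 1 (insert_after(21)): list=[9, 21, 3, 2, 1] cursor@9
After 2 (insert_before(81)): list=[81, 9, 21, 3, 2, 1] cursor@9
After 3 (insert_before(98)): list=[81, 98, 9, 21, 3, 2, 1] cursor@9
After 4 (prev): list=[81, 98, 9, 21, 3, 2, 1] cursor@98
After 5 (delete_current): list=[81, 9, 21, 3, 2, 1] cursor@9
After 6 (next): list=[81, 9, 21, 3, 2, 1] cursor@21
After 7 (prev): list=[81, 9, 21, 3, 2, 1] cursor@9
After 8 (delete_current): list=[81, 21, 3, 2, 1] cursor@21
After 9 (next): list=[81, 21, 3, 2, 1] cursor@3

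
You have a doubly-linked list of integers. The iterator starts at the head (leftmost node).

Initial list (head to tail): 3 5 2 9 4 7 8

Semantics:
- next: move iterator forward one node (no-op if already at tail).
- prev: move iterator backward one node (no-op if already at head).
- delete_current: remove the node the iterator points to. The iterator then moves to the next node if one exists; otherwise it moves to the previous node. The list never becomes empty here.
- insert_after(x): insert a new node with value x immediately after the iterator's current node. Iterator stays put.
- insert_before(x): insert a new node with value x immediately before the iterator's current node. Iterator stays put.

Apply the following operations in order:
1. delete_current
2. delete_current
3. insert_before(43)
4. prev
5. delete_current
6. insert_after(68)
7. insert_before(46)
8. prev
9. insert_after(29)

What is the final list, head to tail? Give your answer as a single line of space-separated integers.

After 1 (delete_current): list=[5, 2, 9, 4, 7, 8] cursor@5
After 2 (delete_current): list=[2, 9, 4, 7, 8] cursor@2
After 3 (insert_before(43)): list=[43, 2, 9, 4, 7, 8] cursor@2
After 4 (prev): list=[43, 2, 9, 4, 7, 8] cursor@43
After 5 (delete_current): list=[2, 9, 4, 7, 8] cursor@2
After 6 (insert_after(68)): list=[2, 68, 9, 4, 7, 8] cursor@2
After 7 (insert_before(46)): list=[46, 2, 68, 9, 4, 7, 8] cursor@2
After 8 (prev): list=[46, 2, 68, 9, 4, 7, 8] cursor@46
After 9 (insert_after(29)): list=[46, 29, 2, 68, 9, 4, 7, 8] cursor@46

Answer: 46 29 2 68 9 4 7 8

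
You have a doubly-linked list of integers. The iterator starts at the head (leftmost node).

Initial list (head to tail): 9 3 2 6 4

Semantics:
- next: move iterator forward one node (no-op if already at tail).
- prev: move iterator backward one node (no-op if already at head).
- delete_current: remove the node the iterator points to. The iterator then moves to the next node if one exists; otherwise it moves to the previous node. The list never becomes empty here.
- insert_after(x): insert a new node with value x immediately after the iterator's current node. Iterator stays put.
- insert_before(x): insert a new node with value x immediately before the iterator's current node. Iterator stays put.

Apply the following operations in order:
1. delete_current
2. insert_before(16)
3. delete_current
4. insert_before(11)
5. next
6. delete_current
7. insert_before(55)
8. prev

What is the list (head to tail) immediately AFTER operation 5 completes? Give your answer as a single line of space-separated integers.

After 1 (delete_current): list=[3, 2, 6, 4] cursor@3
After 2 (insert_before(16)): list=[16, 3, 2, 6, 4] cursor@3
After 3 (delete_current): list=[16, 2, 6, 4] cursor@2
After 4 (insert_before(11)): list=[16, 11, 2, 6, 4] cursor@2
After 5 (next): list=[16, 11, 2, 6, 4] cursor@6

Answer: 16 11 2 6 4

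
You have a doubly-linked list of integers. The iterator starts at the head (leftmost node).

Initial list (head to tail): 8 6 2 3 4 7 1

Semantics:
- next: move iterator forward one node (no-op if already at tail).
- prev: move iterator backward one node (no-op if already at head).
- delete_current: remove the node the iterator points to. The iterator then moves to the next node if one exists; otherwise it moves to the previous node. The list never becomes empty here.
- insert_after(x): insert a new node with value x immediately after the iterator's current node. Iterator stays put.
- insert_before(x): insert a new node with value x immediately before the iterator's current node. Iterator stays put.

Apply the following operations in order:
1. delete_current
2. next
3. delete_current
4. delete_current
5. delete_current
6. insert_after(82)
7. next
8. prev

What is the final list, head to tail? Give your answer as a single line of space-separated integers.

After 1 (delete_current): list=[6, 2, 3, 4, 7, 1] cursor@6
After 2 (next): list=[6, 2, 3, 4, 7, 1] cursor@2
After 3 (delete_current): list=[6, 3, 4, 7, 1] cursor@3
After 4 (delete_current): list=[6, 4, 7, 1] cursor@4
After 5 (delete_current): list=[6, 7, 1] cursor@7
After 6 (insert_after(82)): list=[6, 7, 82, 1] cursor@7
After 7 (next): list=[6, 7, 82, 1] cursor@82
After 8 (prev): list=[6, 7, 82, 1] cursor@7

Answer: 6 7 82 1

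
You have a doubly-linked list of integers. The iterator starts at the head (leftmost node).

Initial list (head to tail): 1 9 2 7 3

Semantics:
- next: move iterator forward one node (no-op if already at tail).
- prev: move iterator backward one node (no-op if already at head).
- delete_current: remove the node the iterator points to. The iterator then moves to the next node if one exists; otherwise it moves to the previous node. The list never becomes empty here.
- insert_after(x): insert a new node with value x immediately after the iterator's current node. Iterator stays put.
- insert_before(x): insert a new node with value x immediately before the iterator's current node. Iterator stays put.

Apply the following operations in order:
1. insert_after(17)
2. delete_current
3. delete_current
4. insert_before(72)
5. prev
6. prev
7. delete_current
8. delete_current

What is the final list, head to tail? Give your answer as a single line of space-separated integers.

Answer: 2 7 3

Derivation:
After 1 (insert_after(17)): list=[1, 17, 9, 2, 7, 3] cursor@1
After 2 (delete_current): list=[17, 9, 2, 7, 3] cursor@17
After 3 (delete_current): list=[9, 2, 7, 3] cursor@9
After 4 (insert_before(72)): list=[72, 9, 2, 7, 3] cursor@9
After 5 (prev): list=[72, 9, 2, 7, 3] cursor@72
After 6 (prev): list=[72, 9, 2, 7, 3] cursor@72
After 7 (delete_current): list=[9, 2, 7, 3] cursor@9
After 8 (delete_current): list=[2, 7, 3] cursor@2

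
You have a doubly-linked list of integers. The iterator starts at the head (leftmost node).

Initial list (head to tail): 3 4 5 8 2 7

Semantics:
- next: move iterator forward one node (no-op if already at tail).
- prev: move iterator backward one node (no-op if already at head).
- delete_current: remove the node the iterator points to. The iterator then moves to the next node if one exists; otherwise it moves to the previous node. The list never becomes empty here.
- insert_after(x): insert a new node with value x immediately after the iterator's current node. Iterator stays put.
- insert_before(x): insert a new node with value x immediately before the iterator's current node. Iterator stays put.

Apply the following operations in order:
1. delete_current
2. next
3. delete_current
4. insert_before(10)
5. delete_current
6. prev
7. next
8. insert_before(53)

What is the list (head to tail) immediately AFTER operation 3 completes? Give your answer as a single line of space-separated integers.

Answer: 4 8 2 7

Derivation:
After 1 (delete_current): list=[4, 5, 8, 2, 7] cursor@4
After 2 (next): list=[4, 5, 8, 2, 7] cursor@5
After 3 (delete_current): list=[4, 8, 2, 7] cursor@8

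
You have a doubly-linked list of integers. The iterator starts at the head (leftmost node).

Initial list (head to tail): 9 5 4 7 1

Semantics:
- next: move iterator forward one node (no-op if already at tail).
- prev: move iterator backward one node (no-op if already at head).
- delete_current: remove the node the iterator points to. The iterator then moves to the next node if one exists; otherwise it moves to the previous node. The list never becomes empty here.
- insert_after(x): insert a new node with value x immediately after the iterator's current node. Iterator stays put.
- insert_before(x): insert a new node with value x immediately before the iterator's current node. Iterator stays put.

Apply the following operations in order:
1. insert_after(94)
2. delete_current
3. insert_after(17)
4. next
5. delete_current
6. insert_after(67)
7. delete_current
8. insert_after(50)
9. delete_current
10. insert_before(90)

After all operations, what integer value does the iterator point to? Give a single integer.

Answer: 50

Derivation:
After 1 (insert_after(94)): list=[9, 94, 5, 4, 7, 1] cursor@9
After 2 (delete_current): list=[94, 5, 4, 7, 1] cursor@94
After 3 (insert_after(17)): list=[94, 17, 5, 4, 7, 1] cursor@94
After 4 (next): list=[94, 17, 5, 4, 7, 1] cursor@17
After 5 (delete_current): list=[94, 5, 4, 7, 1] cursor@5
After 6 (insert_after(67)): list=[94, 5, 67, 4, 7, 1] cursor@5
After 7 (delete_current): list=[94, 67, 4, 7, 1] cursor@67
After 8 (insert_after(50)): list=[94, 67, 50, 4, 7, 1] cursor@67
After 9 (delete_current): list=[94, 50, 4, 7, 1] cursor@50
After 10 (insert_before(90)): list=[94, 90, 50, 4, 7, 1] cursor@50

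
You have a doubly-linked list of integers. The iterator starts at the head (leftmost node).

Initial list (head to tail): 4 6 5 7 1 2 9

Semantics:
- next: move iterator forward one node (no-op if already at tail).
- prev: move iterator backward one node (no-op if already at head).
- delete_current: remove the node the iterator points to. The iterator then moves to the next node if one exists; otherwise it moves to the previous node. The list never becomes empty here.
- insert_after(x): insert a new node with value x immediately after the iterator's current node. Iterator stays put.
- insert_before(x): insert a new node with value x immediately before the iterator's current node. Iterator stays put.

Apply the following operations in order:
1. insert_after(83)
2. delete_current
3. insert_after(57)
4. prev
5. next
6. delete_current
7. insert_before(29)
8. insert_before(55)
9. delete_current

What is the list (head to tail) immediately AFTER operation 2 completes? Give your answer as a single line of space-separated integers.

After 1 (insert_after(83)): list=[4, 83, 6, 5, 7, 1, 2, 9] cursor@4
After 2 (delete_current): list=[83, 6, 5, 7, 1, 2, 9] cursor@83

Answer: 83 6 5 7 1 2 9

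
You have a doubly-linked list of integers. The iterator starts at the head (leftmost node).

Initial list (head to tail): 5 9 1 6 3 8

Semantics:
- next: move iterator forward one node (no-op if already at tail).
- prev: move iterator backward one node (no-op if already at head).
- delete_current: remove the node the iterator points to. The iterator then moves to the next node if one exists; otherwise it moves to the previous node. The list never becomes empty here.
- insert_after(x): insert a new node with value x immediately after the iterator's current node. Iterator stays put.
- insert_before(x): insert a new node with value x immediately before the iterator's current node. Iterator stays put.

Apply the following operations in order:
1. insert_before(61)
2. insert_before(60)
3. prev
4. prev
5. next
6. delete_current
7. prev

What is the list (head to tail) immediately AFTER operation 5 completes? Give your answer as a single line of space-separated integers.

Answer: 61 60 5 9 1 6 3 8

Derivation:
After 1 (insert_before(61)): list=[61, 5, 9, 1, 6, 3, 8] cursor@5
After 2 (insert_before(60)): list=[61, 60, 5, 9, 1, 6, 3, 8] cursor@5
After 3 (prev): list=[61, 60, 5, 9, 1, 6, 3, 8] cursor@60
After 4 (prev): list=[61, 60, 5, 9, 1, 6, 3, 8] cursor@61
After 5 (next): list=[61, 60, 5, 9, 1, 6, 3, 8] cursor@60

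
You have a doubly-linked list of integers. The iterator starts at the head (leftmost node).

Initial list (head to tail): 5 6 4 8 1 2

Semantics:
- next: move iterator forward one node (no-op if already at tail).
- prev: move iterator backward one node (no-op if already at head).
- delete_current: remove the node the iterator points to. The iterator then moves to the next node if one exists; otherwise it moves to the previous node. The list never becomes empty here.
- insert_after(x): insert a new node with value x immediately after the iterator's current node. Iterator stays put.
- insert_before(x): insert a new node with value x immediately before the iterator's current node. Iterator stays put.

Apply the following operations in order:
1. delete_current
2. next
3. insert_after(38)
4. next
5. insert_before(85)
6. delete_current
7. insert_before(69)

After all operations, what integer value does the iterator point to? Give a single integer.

After 1 (delete_current): list=[6, 4, 8, 1, 2] cursor@6
After 2 (next): list=[6, 4, 8, 1, 2] cursor@4
After 3 (insert_after(38)): list=[6, 4, 38, 8, 1, 2] cursor@4
After 4 (next): list=[6, 4, 38, 8, 1, 2] cursor@38
After 5 (insert_before(85)): list=[6, 4, 85, 38, 8, 1, 2] cursor@38
After 6 (delete_current): list=[6, 4, 85, 8, 1, 2] cursor@8
After 7 (insert_before(69)): list=[6, 4, 85, 69, 8, 1, 2] cursor@8

Answer: 8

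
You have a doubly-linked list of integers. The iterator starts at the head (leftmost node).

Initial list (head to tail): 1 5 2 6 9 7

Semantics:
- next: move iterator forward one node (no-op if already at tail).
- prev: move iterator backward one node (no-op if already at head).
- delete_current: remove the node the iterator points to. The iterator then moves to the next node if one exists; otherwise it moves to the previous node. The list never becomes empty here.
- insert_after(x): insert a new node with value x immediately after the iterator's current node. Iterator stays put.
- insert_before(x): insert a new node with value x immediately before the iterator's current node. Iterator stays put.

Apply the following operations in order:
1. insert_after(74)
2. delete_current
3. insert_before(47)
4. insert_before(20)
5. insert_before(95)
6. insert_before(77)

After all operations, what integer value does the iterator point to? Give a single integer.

After 1 (insert_after(74)): list=[1, 74, 5, 2, 6, 9, 7] cursor@1
After 2 (delete_current): list=[74, 5, 2, 6, 9, 7] cursor@74
After 3 (insert_before(47)): list=[47, 74, 5, 2, 6, 9, 7] cursor@74
After 4 (insert_before(20)): list=[47, 20, 74, 5, 2, 6, 9, 7] cursor@74
After 5 (insert_before(95)): list=[47, 20, 95, 74, 5, 2, 6, 9, 7] cursor@74
After 6 (insert_before(77)): list=[47, 20, 95, 77, 74, 5, 2, 6, 9, 7] cursor@74

Answer: 74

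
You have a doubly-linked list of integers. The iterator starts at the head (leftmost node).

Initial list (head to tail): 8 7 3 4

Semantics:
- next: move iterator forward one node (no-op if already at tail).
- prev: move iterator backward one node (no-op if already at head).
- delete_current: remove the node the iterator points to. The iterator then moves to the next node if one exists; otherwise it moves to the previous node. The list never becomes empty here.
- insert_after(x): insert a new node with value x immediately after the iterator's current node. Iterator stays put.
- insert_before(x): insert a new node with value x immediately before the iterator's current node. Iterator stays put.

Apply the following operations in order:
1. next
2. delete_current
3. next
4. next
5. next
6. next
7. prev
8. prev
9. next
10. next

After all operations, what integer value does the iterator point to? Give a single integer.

After 1 (next): list=[8, 7, 3, 4] cursor@7
After 2 (delete_current): list=[8, 3, 4] cursor@3
After 3 (next): list=[8, 3, 4] cursor@4
After 4 (next): list=[8, 3, 4] cursor@4
After 5 (next): list=[8, 3, 4] cursor@4
After 6 (next): list=[8, 3, 4] cursor@4
After 7 (prev): list=[8, 3, 4] cursor@3
After 8 (prev): list=[8, 3, 4] cursor@8
After 9 (next): list=[8, 3, 4] cursor@3
After 10 (next): list=[8, 3, 4] cursor@4

Answer: 4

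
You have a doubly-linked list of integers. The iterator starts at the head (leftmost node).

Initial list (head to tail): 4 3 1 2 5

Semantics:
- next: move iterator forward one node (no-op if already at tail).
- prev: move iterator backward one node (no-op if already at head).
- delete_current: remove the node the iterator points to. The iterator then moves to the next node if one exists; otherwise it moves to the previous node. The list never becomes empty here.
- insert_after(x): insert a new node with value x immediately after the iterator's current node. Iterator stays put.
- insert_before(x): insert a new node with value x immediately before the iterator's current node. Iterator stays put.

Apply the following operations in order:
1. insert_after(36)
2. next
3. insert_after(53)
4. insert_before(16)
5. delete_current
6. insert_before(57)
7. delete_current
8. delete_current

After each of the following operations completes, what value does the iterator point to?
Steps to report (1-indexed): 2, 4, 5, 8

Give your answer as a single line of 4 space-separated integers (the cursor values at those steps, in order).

Answer: 36 36 53 1

Derivation:
After 1 (insert_after(36)): list=[4, 36, 3, 1, 2, 5] cursor@4
After 2 (next): list=[4, 36, 3, 1, 2, 5] cursor@36
After 3 (insert_after(53)): list=[4, 36, 53, 3, 1, 2, 5] cursor@36
After 4 (insert_before(16)): list=[4, 16, 36, 53, 3, 1, 2, 5] cursor@36
After 5 (delete_current): list=[4, 16, 53, 3, 1, 2, 5] cursor@53
After 6 (insert_before(57)): list=[4, 16, 57, 53, 3, 1, 2, 5] cursor@53
After 7 (delete_current): list=[4, 16, 57, 3, 1, 2, 5] cursor@3
After 8 (delete_current): list=[4, 16, 57, 1, 2, 5] cursor@1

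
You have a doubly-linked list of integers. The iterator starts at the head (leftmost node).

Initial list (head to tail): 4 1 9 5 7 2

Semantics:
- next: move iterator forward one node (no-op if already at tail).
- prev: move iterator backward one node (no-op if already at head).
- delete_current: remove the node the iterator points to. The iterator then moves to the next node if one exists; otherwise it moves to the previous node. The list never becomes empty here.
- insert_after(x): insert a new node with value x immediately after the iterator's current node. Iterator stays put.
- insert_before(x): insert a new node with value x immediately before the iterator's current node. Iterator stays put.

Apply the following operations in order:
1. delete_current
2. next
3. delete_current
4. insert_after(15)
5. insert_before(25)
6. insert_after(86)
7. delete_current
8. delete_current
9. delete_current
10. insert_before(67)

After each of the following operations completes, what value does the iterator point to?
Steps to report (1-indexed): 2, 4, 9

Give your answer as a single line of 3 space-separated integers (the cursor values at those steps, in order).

After 1 (delete_current): list=[1, 9, 5, 7, 2] cursor@1
After 2 (next): list=[1, 9, 5, 7, 2] cursor@9
After 3 (delete_current): list=[1, 5, 7, 2] cursor@5
After 4 (insert_after(15)): list=[1, 5, 15, 7, 2] cursor@5
After 5 (insert_before(25)): list=[1, 25, 5, 15, 7, 2] cursor@5
After 6 (insert_after(86)): list=[1, 25, 5, 86, 15, 7, 2] cursor@5
After 7 (delete_current): list=[1, 25, 86, 15, 7, 2] cursor@86
After 8 (delete_current): list=[1, 25, 15, 7, 2] cursor@15
After 9 (delete_current): list=[1, 25, 7, 2] cursor@7
After 10 (insert_before(67)): list=[1, 25, 67, 7, 2] cursor@7

Answer: 9 5 7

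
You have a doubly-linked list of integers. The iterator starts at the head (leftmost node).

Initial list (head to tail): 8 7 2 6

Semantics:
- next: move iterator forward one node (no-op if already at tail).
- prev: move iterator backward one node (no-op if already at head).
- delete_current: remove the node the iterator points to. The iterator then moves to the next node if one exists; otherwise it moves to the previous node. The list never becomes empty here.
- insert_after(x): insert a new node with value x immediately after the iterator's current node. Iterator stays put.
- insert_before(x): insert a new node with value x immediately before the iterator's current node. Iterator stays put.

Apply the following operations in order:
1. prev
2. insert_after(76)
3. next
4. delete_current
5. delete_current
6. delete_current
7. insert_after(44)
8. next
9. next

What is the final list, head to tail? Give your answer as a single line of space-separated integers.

Answer: 8 6 44

Derivation:
After 1 (prev): list=[8, 7, 2, 6] cursor@8
After 2 (insert_after(76)): list=[8, 76, 7, 2, 6] cursor@8
After 3 (next): list=[8, 76, 7, 2, 6] cursor@76
After 4 (delete_current): list=[8, 7, 2, 6] cursor@7
After 5 (delete_current): list=[8, 2, 6] cursor@2
After 6 (delete_current): list=[8, 6] cursor@6
After 7 (insert_after(44)): list=[8, 6, 44] cursor@6
After 8 (next): list=[8, 6, 44] cursor@44
After 9 (next): list=[8, 6, 44] cursor@44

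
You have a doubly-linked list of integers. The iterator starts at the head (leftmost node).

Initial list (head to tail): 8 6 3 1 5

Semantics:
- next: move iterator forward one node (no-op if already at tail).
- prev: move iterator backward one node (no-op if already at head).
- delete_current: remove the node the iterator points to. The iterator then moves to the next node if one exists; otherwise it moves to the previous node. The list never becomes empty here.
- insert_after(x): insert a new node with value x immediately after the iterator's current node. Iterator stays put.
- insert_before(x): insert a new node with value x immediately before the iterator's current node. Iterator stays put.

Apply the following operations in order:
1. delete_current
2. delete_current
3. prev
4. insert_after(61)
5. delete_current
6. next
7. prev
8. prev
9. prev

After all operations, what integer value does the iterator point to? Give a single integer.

Answer: 61

Derivation:
After 1 (delete_current): list=[6, 3, 1, 5] cursor@6
After 2 (delete_current): list=[3, 1, 5] cursor@3
After 3 (prev): list=[3, 1, 5] cursor@3
After 4 (insert_after(61)): list=[3, 61, 1, 5] cursor@3
After 5 (delete_current): list=[61, 1, 5] cursor@61
After 6 (next): list=[61, 1, 5] cursor@1
After 7 (prev): list=[61, 1, 5] cursor@61
After 8 (prev): list=[61, 1, 5] cursor@61
After 9 (prev): list=[61, 1, 5] cursor@61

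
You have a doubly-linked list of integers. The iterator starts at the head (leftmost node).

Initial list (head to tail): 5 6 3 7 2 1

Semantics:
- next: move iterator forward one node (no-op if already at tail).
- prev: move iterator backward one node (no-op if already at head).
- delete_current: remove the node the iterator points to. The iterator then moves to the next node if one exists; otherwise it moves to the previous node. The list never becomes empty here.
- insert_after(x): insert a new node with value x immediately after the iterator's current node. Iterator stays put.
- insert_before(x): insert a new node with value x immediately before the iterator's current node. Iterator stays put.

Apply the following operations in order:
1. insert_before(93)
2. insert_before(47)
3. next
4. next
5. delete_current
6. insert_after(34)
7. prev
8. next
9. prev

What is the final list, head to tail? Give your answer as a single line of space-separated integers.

After 1 (insert_before(93)): list=[93, 5, 6, 3, 7, 2, 1] cursor@5
After 2 (insert_before(47)): list=[93, 47, 5, 6, 3, 7, 2, 1] cursor@5
After 3 (next): list=[93, 47, 5, 6, 3, 7, 2, 1] cursor@6
After 4 (next): list=[93, 47, 5, 6, 3, 7, 2, 1] cursor@3
After 5 (delete_current): list=[93, 47, 5, 6, 7, 2, 1] cursor@7
After 6 (insert_after(34)): list=[93, 47, 5, 6, 7, 34, 2, 1] cursor@7
After 7 (prev): list=[93, 47, 5, 6, 7, 34, 2, 1] cursor@6
After 8 (next): list=[93, 47, 5, 6, 7, 34, 2, 1] cursor@7
After 9 (prev): list=[93, 47, 5, 6, 7, 34, 2, 1] cursor@6

Answer: 93 47 5 6 7 34 2 1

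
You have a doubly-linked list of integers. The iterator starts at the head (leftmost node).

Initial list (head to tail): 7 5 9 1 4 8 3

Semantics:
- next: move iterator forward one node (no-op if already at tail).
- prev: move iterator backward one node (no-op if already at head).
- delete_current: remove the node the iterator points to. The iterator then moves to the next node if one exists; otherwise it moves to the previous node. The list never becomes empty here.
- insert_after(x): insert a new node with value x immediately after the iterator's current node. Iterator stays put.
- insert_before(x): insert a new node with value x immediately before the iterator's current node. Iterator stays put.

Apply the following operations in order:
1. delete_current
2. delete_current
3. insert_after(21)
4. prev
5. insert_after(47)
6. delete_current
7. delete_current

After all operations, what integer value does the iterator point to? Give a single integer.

After 1 (delete_current): list=[5, 9, 1, 4, 8, 3] cursor@5
After 2 (delete_current): list=[9, 1, 4, 8, 3] cursor@9
After 3 (insert_after(21)): list=[9, 21, 1, 4, 8, 3] cursor@9
After 4 (prev): list=[9, 21, 1, 4, 8, 3] cursor@9
After 5 (insert_after(47)): list=[9, 47, 21, 1, 4, 8, 3] cursor@9
After 6 (delete_current): list=[47, 21, 1, 4, 8, 3] cursor@47
After 7 (delete_current): list=[21, 1, 4, 8, 3] cursor@21

Answer: 21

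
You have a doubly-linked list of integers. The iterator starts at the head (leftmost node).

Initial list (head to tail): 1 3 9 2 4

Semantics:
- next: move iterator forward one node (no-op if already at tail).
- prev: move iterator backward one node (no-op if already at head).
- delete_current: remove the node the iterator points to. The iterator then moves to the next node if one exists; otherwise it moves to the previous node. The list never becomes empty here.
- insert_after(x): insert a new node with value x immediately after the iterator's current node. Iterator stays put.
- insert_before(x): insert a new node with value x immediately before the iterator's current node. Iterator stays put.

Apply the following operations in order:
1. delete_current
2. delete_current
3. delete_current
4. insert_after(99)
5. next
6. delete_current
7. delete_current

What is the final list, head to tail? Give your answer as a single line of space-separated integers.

After 1 (delete_current): list=[3, 9, 2, 4] cursor@3
After 2 (delete_current): list=[9, 2, 4] cursor@9
After 3 (delete_current): list=[2, 4] cursor@2
After 4 (insert_after(99)): list=[2, 99, 4] cursor@2
After 5 (next): list=[2, 99, 4] cursor@99
After 6 (delete_current): list=[2, 4] cursor@4
After 7 (delete_current): list=[2] cursor@2

Answer: 2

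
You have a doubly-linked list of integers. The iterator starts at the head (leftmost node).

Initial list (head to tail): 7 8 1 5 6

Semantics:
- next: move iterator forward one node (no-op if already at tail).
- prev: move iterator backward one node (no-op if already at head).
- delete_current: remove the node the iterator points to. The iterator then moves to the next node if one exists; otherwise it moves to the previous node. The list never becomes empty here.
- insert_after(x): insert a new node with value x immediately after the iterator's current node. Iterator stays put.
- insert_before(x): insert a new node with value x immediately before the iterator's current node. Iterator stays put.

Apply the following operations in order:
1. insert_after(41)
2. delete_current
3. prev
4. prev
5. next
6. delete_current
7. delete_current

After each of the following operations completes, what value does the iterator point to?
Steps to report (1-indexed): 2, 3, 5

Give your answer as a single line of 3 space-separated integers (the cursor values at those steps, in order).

Answer: 41 41 8

Derivation:
After 1 (insert_after(41)): list=[7, 41, 8, 1, 5, 6] cursor@7
After 2 (delete_current): list=[41, 8, 1, 5, 6] cursor@41
After 3 (prev): list=[41, 8, 1, 5, 6] cursor@41
After 4 (prev): list=[41, 8, 1, 5, 6] cursor@41
After 5 (next): list=[41, 8, 1, 5, 6] cursor@8
After 6 (delete_current): list=[41, 1, 5, 6] cursor@1
After 7 (delete_current): list=[41, 5, 6] cursor@5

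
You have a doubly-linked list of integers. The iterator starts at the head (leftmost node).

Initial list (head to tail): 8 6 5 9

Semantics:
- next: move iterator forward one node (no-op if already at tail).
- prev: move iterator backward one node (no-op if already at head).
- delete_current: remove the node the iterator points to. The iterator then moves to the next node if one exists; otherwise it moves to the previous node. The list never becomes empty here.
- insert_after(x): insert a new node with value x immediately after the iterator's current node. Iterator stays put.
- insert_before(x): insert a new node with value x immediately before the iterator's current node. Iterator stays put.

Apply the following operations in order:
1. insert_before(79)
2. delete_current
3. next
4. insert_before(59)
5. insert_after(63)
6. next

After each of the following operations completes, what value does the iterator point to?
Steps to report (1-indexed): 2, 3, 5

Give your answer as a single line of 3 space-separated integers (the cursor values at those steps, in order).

Answer: 6 5 5

Derivation:
After 1 (insert_before(79)): list=[79, 8, 6, 5, 9] cursor@8
After 2 (delete_current): list=[79, 6, 5, 9] cursor@6
After 3 (next): list=[79, 6, 5, 9] cursor@5
After 4 (insert_before(59)): list=[79, 6, 59, 5, 9] cursor@5
After 5 (insert_after(63)): list=[79, 6, 59, 5, 63, 9] cursor@5
After 6 (next): list=[79, 6, 59, 5, 63, 9] cursor@63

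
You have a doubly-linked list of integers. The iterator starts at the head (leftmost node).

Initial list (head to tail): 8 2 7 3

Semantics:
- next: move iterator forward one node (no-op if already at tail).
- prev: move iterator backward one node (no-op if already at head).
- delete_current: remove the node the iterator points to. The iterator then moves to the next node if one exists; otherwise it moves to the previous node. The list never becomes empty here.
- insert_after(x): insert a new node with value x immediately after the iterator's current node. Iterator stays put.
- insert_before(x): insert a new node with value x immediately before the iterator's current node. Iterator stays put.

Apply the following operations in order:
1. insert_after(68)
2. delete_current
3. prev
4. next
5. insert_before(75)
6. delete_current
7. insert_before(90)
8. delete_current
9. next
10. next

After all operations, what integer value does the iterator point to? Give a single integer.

After 1 (insert_after(68)): list=[8, 68, 2, 7, 3] cursor@8
After 2 (delete_current): list=[68, 2, 7, 3] cursor@68
After 3 (prev): list=[68, 2, 7, 3] cursor@68
After 4 (next): list=[68, 2, 7, 3] cursor@2
After 5 (insert_before(75)): list=[68, 75, 2, 7, 3] cursor@2
After 6 (delete_current): list=[68, 75, 7, 3] cursor@7
After 7 (insert_before(90)): list=[68, 75, 90, 7, 3] cursor@7
After 8 (delete_current): list=[68, 75, 90, 3] cursor@3
After 9 (next): list=[68, 75, 90, 3] cursor@3
After 10 (next): list=[68, 75, 90, 3] cursor@3

Answer: 3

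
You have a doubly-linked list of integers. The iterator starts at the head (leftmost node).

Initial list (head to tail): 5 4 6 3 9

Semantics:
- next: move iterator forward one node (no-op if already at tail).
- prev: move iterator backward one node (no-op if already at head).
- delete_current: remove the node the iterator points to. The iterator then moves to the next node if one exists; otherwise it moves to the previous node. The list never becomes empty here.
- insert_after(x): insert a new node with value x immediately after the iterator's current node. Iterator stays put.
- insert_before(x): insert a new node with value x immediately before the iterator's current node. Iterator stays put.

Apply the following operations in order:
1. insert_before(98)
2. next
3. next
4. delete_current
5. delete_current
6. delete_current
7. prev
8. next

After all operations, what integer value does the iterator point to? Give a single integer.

After 1 (insert_before(98)): list=[98, 5, 4, 6, 3, 9] cursor@5
After 2 (next): list=[98, 5, 4, 6, 3, 9] cursor@4
After 3 (next): list=[98, 5, 4, 6, 3, 9] cursor@6
After 4 (delete_current): list=[98, 5, 4, 3, 9] cursor@3
After 5 (delete_current): list=[98, 5, 4, 9] cursor@9
After 6 (delete_current): list=[98, 5, 4] cursor@4
After 7 (prev): list=[98, 5, 4] cursor@5
After 8 (next): list=[98, 5, 4] cursor@4

Answer: 4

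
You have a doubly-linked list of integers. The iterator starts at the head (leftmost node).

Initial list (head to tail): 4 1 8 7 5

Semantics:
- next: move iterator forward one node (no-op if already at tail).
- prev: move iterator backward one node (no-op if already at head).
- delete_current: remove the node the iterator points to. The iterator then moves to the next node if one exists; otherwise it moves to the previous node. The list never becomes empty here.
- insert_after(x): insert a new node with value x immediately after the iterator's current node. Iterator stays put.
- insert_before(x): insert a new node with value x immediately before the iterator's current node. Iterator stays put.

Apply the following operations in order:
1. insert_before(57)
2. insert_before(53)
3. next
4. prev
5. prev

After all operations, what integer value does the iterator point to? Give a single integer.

After 1 (insert_before(57)): list=[57, 4, 1, 8, 7, 5] cursor@4
After 2 (insert_before(53)): list=[57, 53, 4, 1, 8, 7, 5] cursor@4
After 3 (next): list=[57, 53, 4, 1, 8, 7, 5] cursor@1
After 4 (prev): list=[57, 53, 4, 1, 8, 7, 5] cursor@4
After 5 (prev): list=[57, 53, 4, 1, 8, 7, 5] cursor@53

Answer: 53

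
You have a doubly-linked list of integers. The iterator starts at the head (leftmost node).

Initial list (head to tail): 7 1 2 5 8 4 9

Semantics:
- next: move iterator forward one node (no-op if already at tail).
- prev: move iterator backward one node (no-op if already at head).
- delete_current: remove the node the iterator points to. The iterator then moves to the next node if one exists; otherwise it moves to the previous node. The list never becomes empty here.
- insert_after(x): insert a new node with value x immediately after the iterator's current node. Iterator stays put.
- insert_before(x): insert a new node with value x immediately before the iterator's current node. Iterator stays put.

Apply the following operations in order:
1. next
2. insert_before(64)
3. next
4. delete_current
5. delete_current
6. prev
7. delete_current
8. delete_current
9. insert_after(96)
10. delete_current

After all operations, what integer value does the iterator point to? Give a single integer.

After 1 (next): list=[7, 1, 2, 5, 8, 4, 9] cursor@1
After 2 (insert_before(64)): list=[7, 64, 1, 2, 5, 8, 4, 9] cursor@1
After 3 (next): list=[7, 64, 1, 2, 5, 8, 4, 9] cursor@2
After 4 (delete_current): list=[7, 64, 1, 5, 8, 4, 9] cursor@5
After 5 (delete_current): list=[7, 64, 1, 8, 4, 9] cursor@8
After 6 (prev): list=[7, 64, 1, 8, 4, 9] cursor@1
After 7 (delete_current): list=[7, 64, 8, 4, 9] cursor@8
After 8 (delete_current): list=[7, 64, 4, 9] cursor@4
After 9 (insert_after(96)): list=[7, 64, 4, 96, 9] cursor@4
After 10 (delete_current): list=[7, 64, 96, 9] cursor@96

Answer: 96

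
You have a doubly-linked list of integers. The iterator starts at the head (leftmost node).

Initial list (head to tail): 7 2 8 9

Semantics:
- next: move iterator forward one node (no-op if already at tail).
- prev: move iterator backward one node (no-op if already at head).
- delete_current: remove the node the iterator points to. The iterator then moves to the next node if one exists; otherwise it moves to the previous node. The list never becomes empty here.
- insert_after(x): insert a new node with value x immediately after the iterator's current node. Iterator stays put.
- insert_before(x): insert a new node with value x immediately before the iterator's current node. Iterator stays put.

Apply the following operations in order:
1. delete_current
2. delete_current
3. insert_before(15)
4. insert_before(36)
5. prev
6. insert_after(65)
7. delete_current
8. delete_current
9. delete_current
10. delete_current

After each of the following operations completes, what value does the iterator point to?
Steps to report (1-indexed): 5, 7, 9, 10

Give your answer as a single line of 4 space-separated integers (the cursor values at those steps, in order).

Answer: 36 65 9 15

Derivation:
After 1 (delete_current): list=[2, 8, 9] cursor@2
After 2 (delete_current): list=[8, 9] cursor@8
After 3 (insert_before(15)): list=[15, 8, 9] cursor@8
After 4 (insert_before(36)): list=[15, 36, 8, 9] cursor@8
After 5 (prev): list=[15, 36, 8, 9] cursor@36
After 6 (insert_after(65)): list=[15, 36, 65, 8, 9] cursor@36
After 7 (delete_current): list=[15, 65, 8, 9] cursor@65
After 8 (delete_current): list=[15, 8, 9] cursor@8
After 9 (delete_current): list=[15, 9] cursor@9
After 10 (delete_current): list=[15] cursor@15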